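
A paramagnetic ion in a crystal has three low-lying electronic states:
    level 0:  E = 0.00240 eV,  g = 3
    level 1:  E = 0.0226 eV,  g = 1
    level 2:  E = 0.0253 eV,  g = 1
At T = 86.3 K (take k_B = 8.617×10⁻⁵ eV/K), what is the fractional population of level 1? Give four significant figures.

k_BT = 8.617×10⁻⁵ × 86.3 K = 0.00743647 eV.
Eᵢ/kT = 0.322734, 3.03908, 3.40215.
Z = Σ gᵢe^(−Eᵢ/kT) = 3·e^(−0.322734) + 1·e^(−3.03908) + 1·e^(−3.40215) = 2.17250 + 0.0478789 + 0.0333016 = 2.25368.
P₁ = g₁ e^(−E₁/kT) / Z = 0.0478789/2.25368 = 0.02124.

0.02124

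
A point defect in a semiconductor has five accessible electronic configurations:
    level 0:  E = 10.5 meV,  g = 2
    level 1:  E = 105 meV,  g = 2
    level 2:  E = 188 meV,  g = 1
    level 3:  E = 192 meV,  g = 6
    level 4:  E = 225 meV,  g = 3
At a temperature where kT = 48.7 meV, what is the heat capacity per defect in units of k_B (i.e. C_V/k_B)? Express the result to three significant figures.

Eᵢ/kT = 0.21561, 2.1561, 3.8604, 3.9425, 4.6201.
Z = Σ gᵢe^(−Eᵢ/kT) = 2·e^(−0.21561) + 2·e^(−2.1561) + 1·e^(−3.8604) + 6·e^(−3.9425) + 3·e^(−4.6201) = 1.6121 + 0.23155 + 0.021060 + 0.11640 + 0.029555 = 2.0107.
⟨E⟩ = 36.901 meV, ⟨E²⟩ = 4606.4 meV².
C_V/k_B = (⟨E²⟩ − ⟨E⟩²)/(kT)² = (4606.4 − 1361.7)/2371.7 = 1.37.

1.37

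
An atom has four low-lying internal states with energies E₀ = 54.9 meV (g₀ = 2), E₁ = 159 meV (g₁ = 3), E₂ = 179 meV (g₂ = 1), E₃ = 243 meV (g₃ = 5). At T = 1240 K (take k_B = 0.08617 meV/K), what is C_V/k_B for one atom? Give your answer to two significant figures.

0.49

k_BT = 0.08617 × 1240 K = 106.9 meV.
Eᵢ/kT = 0.5136, 1.487, 1.674, 2.273.
Z = Σ gᵢe^(−Eᵢ/kT) = 2·e^(−0.5136) + 3·e^(−1.487) + 1·e^(−1.674) + 5·e^(−2.273) = 1.197 + 0.6781 + 0.1875 + 0.5150 = 2.578.
⟨E⟩ = 128.9 meV, ⟨E²⟩ = 22180 meV².
C_V/k_B = (⟨E²⟩ − ⟨E⟩²)/(kT)² = (22180 − 16620)/11430 = 0.49.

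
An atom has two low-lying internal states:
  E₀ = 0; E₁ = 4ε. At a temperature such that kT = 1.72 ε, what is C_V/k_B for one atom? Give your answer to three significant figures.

Eᵢ/kT = 0, 2.3256.
Z = Σ e^(−Eᵢ/kT) = e^(−0) + e^(−2.3256) = 1.0000 + 0.097725 = 1.0977.
⟨E⟩ = 0.35611 ε, ⟨E²⟩ = 1.4244 ε².
C_V/k_B = (⟨E²⟩ − ⟨E⟩²)/(kT)² = (1.4244 − 0.12681)/2.9584 = 0.439.

0.439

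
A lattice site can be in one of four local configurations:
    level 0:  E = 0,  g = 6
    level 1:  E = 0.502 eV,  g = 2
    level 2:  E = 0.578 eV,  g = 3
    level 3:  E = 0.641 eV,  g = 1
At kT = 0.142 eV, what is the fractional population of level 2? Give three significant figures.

Eᵢ/kT = 0, 3.5352, 4.0704, 4.5141.
Z = Σ gᵢe^(−Eᵢ/kT) = 6·e^(−0) + 2·e^(−3.5352) + 3·e^(−4.0704) + 1·e^(−4.5141) = 6.0000 + 0.058306 + 0.051212 + 0.010953 = 6.1205.
P₂ = g₂ e^(−E₂/kT) / Z = 0.051212/6.1205 = 0.00837.

0.00837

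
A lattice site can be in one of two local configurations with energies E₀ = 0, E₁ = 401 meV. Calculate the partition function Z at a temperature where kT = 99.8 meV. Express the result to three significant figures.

Z = 1.02

Eᵢ/kT = 0, 4.0180.
Z = Σ e^(−Eᵢ/kT) = e^(−0) + e^(−4.0180) = 1.0000 + 0.017989 = 1.0180.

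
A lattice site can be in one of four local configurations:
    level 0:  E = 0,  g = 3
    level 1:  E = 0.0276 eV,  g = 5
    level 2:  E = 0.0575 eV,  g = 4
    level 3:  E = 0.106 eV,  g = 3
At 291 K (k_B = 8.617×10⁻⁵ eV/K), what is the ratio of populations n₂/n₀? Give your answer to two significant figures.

k_BT = 8.617×10⁻⁵ × 291 K = 0.02508 eV.
n₂/n₀ = (g₂/g₀) exp[−(E₂−E₀)/kT] = (4/3) × exp(−(0.0575 eV)/(0.02508 eV)) = (4/3) × exp(-2.293) = 0.13.

0.13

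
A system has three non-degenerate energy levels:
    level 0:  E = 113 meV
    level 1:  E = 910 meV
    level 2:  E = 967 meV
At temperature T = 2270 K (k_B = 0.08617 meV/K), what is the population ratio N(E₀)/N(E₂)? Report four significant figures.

k_BT = 0.08617 × 2270 K = 195.606 meV.
n₀/n₂ = exp[−(E₀−E₂)/kT] = exp(−(-854 meV)/(195.606 meV)) = exp(4.36592) = 78.72.

78.72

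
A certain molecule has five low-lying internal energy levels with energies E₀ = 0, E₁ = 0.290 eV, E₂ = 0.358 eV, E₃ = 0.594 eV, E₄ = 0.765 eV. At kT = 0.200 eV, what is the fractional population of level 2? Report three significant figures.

0.113

Eᵢ/kT = 0, 1.4500, 1.7900, 2.9700, 3.8250.
Z = Σ e^(−Eᵢ/kT) = e^(−0) + e^(−1.4500) + e^(−1.7900) + e^(−2.9700) + e^(−3.8250) = 1.0000 + 0.23457 + 0.16696 + 0.051303 + 0.021818 = 1.4747.
P₂ = e^(−E₂/kT) / Z = 0.16696/1.4747 = 0.113.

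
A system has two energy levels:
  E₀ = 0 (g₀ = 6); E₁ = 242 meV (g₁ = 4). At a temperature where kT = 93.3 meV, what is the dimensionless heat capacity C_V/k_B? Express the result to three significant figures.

Eᵢ/kT = 0, 2.5938.
Z = Σ gᵢe^(−Eᵢ/kT) = 6·e^(−0) + 4·e^(−2.5938) = 6.0000 + 0.29894 = 6.2989.
⟨E⟩ = 11.485 meV, ⟨E²⟩ = 2779.4 meV².
C_V/k_B = (⟨E²⟩ − ⟨E⟩²)/(kT)² = (2779.4 − 131.91)/8704.9 = 0.304.

0.304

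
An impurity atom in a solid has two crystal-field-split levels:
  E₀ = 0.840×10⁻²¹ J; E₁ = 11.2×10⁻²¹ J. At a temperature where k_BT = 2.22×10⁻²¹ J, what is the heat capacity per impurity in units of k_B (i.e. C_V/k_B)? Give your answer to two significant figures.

Eᵢ/kT = 0.3784, 5.045.
Z = Σ e^(−Eᵢ/kT) = e^(−0.3784) + e^(−5.045) = 0.6850 + 0.006441 = 0.6914.
⟨E⟩ = 0.9366, ⟨E²⟩ = 1.868.
C_V/k_B = (⟨E²⟩ − ⟨E⟩²)/(kT)² = (1.868 − 0.8772)/4.928 = 0.20.

0.20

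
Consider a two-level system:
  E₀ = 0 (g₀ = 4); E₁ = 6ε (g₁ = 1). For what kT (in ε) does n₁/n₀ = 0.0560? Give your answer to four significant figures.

n₁/n₀ = (g₁/g₀) exp[−(E₁−E₀)/kT] = 0.0560.
⇒ (E₁−E₀)/kT = ln((1/4)/0.0560) = ln(4.46429) = 1.49611.
kT = 6ε / 1.49611 = 4.010 ε.

4.010 ε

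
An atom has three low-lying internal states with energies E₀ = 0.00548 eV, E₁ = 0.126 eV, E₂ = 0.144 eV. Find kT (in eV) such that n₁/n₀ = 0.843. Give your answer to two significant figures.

n₁/n₀ = exp[−(E₁−E₀)/kT] = 0.843.
⇒ (E₁−E₀)/kT = ln(1/0.843) = ln(1.186) = 0.1706.
kT = 0.12052 eV / 0.1706 = 0.71 eV.

0.71 eV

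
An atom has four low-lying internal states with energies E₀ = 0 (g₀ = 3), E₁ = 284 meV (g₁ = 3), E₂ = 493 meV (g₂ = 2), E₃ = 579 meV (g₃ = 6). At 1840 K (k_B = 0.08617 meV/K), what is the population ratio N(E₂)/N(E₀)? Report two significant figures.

k_BT = 0.08617 × 1840 K = 158.6 meV.
n₂/n₀ = (g₂/g₀) exp[−(E₂−E₀)/kT] = (2/3) × exp(−(493 meV)/(158.6 meV)) = (2/3) × exp(-3.108) = 0.030.

0.030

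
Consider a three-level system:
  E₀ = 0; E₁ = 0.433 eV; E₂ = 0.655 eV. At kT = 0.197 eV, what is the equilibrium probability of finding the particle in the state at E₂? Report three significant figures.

0.0314

Eᵢ/kT = 0, 2.1980, 3.3249.
Z = Σ e^(−Eᵢ/kT) = e^(−0) + e^(−2.1980) + e^(−3.3249) = 1.0000 + 0.11102 + 0.035976 = 1.1470.
P₂ = e^(−E₂/kT) / Z = 0.035976/1.1470 = 0.0314.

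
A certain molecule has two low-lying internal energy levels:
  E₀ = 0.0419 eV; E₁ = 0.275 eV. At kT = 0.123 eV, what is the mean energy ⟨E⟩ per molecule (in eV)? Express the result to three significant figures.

0.0724 eV

Eᵢ/kT = 0.34065, 2.2358.
Z = Σ e^(−Eᵢ/kT) = e^(−0.34065) + e^(−2.2358) = 0.71131 + 0.10691 = 0.81822.
⟨E⟩ = Σ Eᵢ e^(−Eᵢ/kT) / Z = (0.0419·0.71131 + 0.275·0.10691) / 0.81822 = 0.0724 eV.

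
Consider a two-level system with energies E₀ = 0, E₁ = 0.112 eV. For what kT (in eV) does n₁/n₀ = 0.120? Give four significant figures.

0.05282 eV

n₁/n₀ = exp[−(E₁−E₀)/kT] = 0.120.
⇒ (E₁−E₀)/kT = ln(1/0.120) = ln(8.33333) = 2.12026.
kT = 0.112 eV / 2.12026 = 0.05282 eV.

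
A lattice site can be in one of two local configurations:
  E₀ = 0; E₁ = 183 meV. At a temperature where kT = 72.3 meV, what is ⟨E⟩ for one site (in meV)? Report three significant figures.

Eᵢ/kT = 0, 2.5311.
Z = Σ e^(−Eᵢ/kT) = e^(−0) + e^(−2.5311) = 1.0000 + 0.079571 = 1.0796.
⟨E⟩ = Σ Eᵢ e^(−Eᵢ/kT) / Z = (0·1.0000 + 183·0.079571) / 1.0796 = 13.5 meV.

13.5 meV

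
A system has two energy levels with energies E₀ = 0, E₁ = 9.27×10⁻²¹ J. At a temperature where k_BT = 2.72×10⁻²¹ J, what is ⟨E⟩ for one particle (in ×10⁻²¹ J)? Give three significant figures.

0.297 ×10⁻²¹ J

Eᵢ/kT = 0, 3.4081.
Z = Σ e^(−Eᵢ/kT) = e^(−0) + e^(−3.4081) = 1.0000 + 0.033104 = 1.0331.
⟨E⟩ = Σ Eᵢ e^(−Eᵢ/kT) / Z = (0·1.0000 + 9.27·0.033104) / 1.0331 = 0.297 ×10⁻²¹ J.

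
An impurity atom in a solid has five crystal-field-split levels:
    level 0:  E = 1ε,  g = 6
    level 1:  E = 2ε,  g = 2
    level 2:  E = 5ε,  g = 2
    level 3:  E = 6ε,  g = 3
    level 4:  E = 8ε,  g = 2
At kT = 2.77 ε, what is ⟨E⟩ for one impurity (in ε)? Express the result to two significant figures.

Eᵢ/kT = 0.3610, 0.7220, 1.805, 2.166, 2.888.
Z = Σ gᵢe^(−Eᵢ/kT) = 6·e^(−0.3610) + 2·e^(−0.7220) + 2·e^(−1.805) + 3·e^(−2.166) + 2·e^(−2.888) = 4.182 + 0.9716 + 0.3289 + 0.3439 + 0.1114 = 5.938.
⟨E⟩ = Σ Eᵢ gᵢe^(−Eᵢ/kT) / Z = (1·4.182 + 2·0.9716 + 5·0.3289 + 6·0.3439 + 8·0.1114) / 5.938 = 1.8 ε.

1.8 ε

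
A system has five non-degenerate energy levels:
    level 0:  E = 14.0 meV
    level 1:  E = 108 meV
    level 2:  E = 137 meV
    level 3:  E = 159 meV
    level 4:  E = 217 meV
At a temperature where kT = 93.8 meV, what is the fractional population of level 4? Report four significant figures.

0.05846

Eᵢ/kT = 0.149254, 1.15139, 1.46055, 1.69510, 2.31343.
Z = Σ e^(−Eᵢ/kT) = e^(−0.149254) + e^(−1.15139) + e^(−1.46055) + e^(−1.69510) + e^(−2.31343) = 0.861350 + 0.316197 + 0.232109 + 0.183581 + 0.0989214 = 1.69216.
P₄ = e^(−E₄/kT) / Z = 0.0989214/1.69216 = 0.05846.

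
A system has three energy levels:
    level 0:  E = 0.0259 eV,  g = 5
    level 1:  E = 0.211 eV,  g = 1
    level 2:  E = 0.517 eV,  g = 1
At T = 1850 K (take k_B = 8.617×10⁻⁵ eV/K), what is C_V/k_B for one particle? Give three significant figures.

0.151

k_BT = 8.617×10⁻⁵ × 1850 K = 0.15941 eV.
Eᵢ/kT = 0.16247, 1.3236, 3.2432.
Z = Σ gᵢe^(−Eᵢ/kT) = 5·e^(−0.16247) + 1·e^(−1.3236) + 1·e^(−3.2432) = 4.2502 + 0.26618 + 0.039039 = 4.5554.
⟨E⟩ = 0.040924 eV, ⟨E²⟩ = 0.0055179 eV².
C_V/k_B = (⟨E²⟩ − ⟨E⟩²)/(kT)² = (0.0055179 − 0.0016748)/0.025412 = 0.151.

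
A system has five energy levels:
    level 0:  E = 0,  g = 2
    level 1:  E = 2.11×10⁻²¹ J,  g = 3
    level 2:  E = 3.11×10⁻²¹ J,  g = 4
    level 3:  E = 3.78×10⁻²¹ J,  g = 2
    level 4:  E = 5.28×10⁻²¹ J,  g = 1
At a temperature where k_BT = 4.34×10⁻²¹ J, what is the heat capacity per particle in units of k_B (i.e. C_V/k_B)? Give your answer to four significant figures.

Eᵢ/kT = 0, 0.486175, 0.716590, 0.870968, 1.21659.
Z = Σ gᵢe^(−Eᵢ/kT) = 2·e^(−0) + 3·e^(−0.486175) + 4·e^(−0.716590) + 2·e^(−0.870968) + 1·e^(−1.21659) = 2.00000 + 1.84492 + 1.95366 + 0.837092 + 0.296239 = 6.93191.
⟨E⟩ = 2.12020, ⟨E²⟩ = 6.82772.
C_V/k_B = (⟨E²⟩ − ⟨E⟩²)/(kT)² = (6.82772 − 4.49525)/18.8356 = 0.1238.

0.1238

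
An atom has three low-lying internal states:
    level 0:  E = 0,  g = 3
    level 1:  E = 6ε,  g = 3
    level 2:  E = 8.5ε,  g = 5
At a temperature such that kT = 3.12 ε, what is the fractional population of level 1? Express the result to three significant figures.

Eᵢ/kT = 0, 1.9231, 2.7244.
Z = Σ gᵢe^(−Eᵢ/kT) = 3·e^(−0) + 3·e^(−1.9231) + 5·e^(−2.7244) = 3.0000 + 0.43846 + 0.32793 = 3.7664.
P₁ = g₁ e^(−E₁/kT) / Z = 0.43846/3.7664 = 0.116.

0.116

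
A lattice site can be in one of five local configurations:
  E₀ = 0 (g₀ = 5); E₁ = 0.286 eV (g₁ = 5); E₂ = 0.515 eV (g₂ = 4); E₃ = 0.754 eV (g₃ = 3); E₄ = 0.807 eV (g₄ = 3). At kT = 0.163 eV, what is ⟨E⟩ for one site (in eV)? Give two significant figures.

Eᵢ/kT = 0, 1.755, 3.160, 4.626, 4.951.
Z = Σ gᵢe^(−Eᵢ/kT) = 5·e^(−0) + 5·e^(−1.755) + 4·e^(−3.160) + 3·e^(−4.626) + 3·e^(−4.951) = 5.000 + 0.8645 + 0.1697 + 0.02938 + 0.02123 = 6.085.
⟨E⟩ = Σ Eᵢ gᵢe^(−Eᵢ/kT) / Z = (0·5.000 + 0.286·0.8645 + 0.515·0.1697 + 0.754·0.02938 + 0.807·0.02123) / 6.085 = 0.061 eV.

0.061 eV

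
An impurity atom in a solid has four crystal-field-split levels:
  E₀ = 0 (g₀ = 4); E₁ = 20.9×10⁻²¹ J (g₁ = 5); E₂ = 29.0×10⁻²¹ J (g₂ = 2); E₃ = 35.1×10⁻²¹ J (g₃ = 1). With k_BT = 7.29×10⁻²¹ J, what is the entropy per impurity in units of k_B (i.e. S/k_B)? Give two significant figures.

Eᵢ/kT = 0, 2.867, 3.978, 4.815.
Z = Σ gᵢe^(−Eᵢ/kT) = 4·e^(−0) + 5·e^(−2.867) + 2·e^(−3.978) + 1·e^(−4.815) = 4.000 + 0.2843 + 0.03745 + 0.008107 = 4.330.
⟨E⟩ = Σ EᵢPᵢ = 1.689 ×10⁻²¹ J.
S/k_B = ln Z + ⟨E⟩/kT = ln(4.330) + 1.689/7.29 = 1.466 + 0.2317 = 1.7.

1.7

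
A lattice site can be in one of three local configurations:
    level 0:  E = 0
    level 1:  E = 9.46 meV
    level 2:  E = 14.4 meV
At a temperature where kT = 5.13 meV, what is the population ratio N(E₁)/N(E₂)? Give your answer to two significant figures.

n₁/n₂ = exp[−(E₁−E₂)/kT] = exp(−(-4.94 meV)/(5.13 meV)) = exp(0.9630) = 2.6.

2.6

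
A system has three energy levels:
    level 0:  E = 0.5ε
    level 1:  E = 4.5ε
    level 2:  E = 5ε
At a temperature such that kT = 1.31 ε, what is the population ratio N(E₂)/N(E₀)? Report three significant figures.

n₂/n₀ = exp[−(E₂−E₀)/kT] = exp(−(4.5ε)/(1.31ε)) = exp(-3.4351) = 0.0322.

0.0322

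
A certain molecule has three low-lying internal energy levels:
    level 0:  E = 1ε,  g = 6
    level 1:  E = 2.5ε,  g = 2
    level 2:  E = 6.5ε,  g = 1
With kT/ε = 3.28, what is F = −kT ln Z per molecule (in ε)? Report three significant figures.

Eᵢ/kT = 0.30488, 0.76220, 1.9817.
Z = Σ gᵢe^(−Eᵢ/kT) = 6·e^(−0.30488) + 2·e^(−0.76220) + 1·e^(−1.9817) = 4.4233 + 0.93328 + 0.13783 = 5.4944.
F = −kT ln Z = −3.28 × ln(5.4944) = −3.28 × 1.7037 = -5.59 ε.

-5.59 ε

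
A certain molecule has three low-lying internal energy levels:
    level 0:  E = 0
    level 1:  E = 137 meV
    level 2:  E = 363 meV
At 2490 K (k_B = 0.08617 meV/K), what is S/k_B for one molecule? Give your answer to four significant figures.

0.9167

k_BT = 0.08617 × 2490 K = 214.563 meV.
Eᵢ/kT = 0, 0.638507, 1.69181.
Z = Σ e^(−Eᵢ/kT) = e^(−0) + e^(−0.638507) + e^(−1.69181) = 1.00000 + 0.528080 + 0.184186 = 1.71227.
⟨E⟩ = Σ EᵢPᵢ = 81.2994 meV.
S/k_B = ln Z + ⟨E⟩/kT = ln(1.71227) + 81.2994/214.563 = 0.537820 + 0.378907 = 0.9167.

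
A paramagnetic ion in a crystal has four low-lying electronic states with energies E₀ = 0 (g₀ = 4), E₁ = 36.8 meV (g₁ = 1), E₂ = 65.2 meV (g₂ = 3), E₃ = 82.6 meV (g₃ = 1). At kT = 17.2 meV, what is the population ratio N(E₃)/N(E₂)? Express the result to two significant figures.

0.12

n₃/n₂ = (g₃/g₂) exp[−(E₃−E₂)/kT] = (1/3) × exp(−(17.4 meV)/(17.2 meV)) = (1/3) × exp(-1.012) = 0.12.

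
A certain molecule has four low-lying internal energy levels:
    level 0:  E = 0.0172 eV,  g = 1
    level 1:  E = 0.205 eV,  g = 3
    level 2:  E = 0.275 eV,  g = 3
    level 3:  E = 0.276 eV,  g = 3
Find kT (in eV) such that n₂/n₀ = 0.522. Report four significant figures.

0.1474 eV

n₂/n₀ = (g₂/g₀) exp[−(E₂−E₀)/kT] = 0.522.
⇒ (E₂−E₀)/kT = ln((3/1)/0.522) = ln(5.74713) = 1.74870.
kT = 0.2578 eV / 1.74870 = 0.1474 eV.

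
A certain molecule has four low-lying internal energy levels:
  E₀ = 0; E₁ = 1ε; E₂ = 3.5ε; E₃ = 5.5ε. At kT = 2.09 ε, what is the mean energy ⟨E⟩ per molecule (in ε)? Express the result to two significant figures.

Eᵢ/kT = 0, 0.4785, 1.675, 2.632.
Z = Σ e^(−Eᵢ/kT) = e^(−0) + e^(−0.4785) + e^(−1.675) + e^(−2.632) = 1.000 + 0.6197 + 0.1873 + 0.07193 = 1.879.
⟨E⟩ = Σ Eᵢ e^(−Eᵢ/kT) / Z = (0·1.000 + 1·0.6197 + 3.5·0.1873 + 5.5·0.07193) / 1.879 = 0.89 ε.

0.89 ε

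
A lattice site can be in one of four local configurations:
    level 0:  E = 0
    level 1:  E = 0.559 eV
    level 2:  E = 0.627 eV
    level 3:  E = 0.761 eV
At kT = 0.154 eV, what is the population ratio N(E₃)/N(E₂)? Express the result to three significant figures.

0.419

n₃/n₂ = exp[−(E₃−E₂)/kT] = exp(−(0.134 eV)/(0.154 eV)) = exp(-0.87013) = 0.419.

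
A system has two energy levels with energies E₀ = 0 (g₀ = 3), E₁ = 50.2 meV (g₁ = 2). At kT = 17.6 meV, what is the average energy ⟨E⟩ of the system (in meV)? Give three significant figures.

Eᵢ/kT = 0, 2.8523.
Z = Σ gᵢe^(−Eᵢ/kT) = 3·e^(−0) + 2·e^(−2.8523) = 3.0000 + 0.11542 = 3.1154.
⟨E⟩ = Σ Eᵢ gᵢe^(−Eᵢ/kT) / Z = (0·3.0000 + 50.2·0.11542) / 3.1154 = 1.86 meV.

1.86 meV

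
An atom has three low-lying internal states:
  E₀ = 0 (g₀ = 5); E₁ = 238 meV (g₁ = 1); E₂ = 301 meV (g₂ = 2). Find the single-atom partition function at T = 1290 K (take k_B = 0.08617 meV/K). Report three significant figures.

Z = 5.25

k_BT = 0.08617 × 1290 K = 111.16 meV.
Eᵢ/kT = 0, 2.1411, 2.7078.
Z = Σ gᵢe^(−Eᵢ/kT) = 5·e^(−0) + 1·e^(−2.1411) + 2·e^(−2.7078) = 5.0000 + 0.11753 + 0.13337 = 5.2509.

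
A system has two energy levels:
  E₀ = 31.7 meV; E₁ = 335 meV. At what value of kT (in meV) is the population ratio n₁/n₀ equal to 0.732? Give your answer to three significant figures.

n₁/n₀ = exp[−(E₁−E₀)/kT] = 0.732.
⇒ (E₁−E₀)/kT = ln(1/0.732) = ln(1.3661) = 0.31196.
kT = 303.3 meV / 0.31196 = 972 meV.

972 meV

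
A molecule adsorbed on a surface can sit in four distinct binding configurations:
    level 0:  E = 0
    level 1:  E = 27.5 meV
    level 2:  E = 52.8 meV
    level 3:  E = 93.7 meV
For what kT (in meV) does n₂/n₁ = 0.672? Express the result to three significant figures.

63.6 meV

n₂/n₁ = exp[−(E₂−E₁)/kT] = 0.672.
⇒ (E₂−E₁)/kT = ln(1/0.672) = ln(1.4881) = 0.39750.
kT = 25.3 meV / 0.39750 = 63.6 meV.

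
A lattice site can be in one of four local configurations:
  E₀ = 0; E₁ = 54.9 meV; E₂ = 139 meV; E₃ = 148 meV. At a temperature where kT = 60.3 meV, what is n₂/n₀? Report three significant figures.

0.0997

n₂/n₀ = exp[−(E₂−E₀)/kT] = exp(−(139 meV)/(60.3 meV)) = exp(-2.3051) = 0.0997.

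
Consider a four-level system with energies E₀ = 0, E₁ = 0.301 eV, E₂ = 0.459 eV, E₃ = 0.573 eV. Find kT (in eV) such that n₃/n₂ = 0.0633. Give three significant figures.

n₃/n₂ = exp[−(E₃−E₂)/kT] = 0.0633.
⇒ (E₃−E₂)/kT = ln(1/0.0633) = ln(15.798) = 2.7599.
kT = 0.114 eV / 2.7599 = 0.0413 eV.

0.0413 eV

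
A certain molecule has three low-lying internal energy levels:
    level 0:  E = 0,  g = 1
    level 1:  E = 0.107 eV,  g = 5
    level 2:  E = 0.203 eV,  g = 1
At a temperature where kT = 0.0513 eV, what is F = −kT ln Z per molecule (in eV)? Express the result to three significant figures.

-0.0254 eV

Eᵢ/kT = 0, 2.0858, 3.9571.
Z = Σ gᵢe^(−Eᵢ/kT) = 1·e^(−0) + 5·e^(−2.0858) + 1·e^(−3.9571) = 1.0000 + 0.62104 + 0.019118 = 1.6402.
F = −kT ln Z = −0.0513 × ln(1.6402) = −0.0513 × 0.49482 = -0.0254 eV.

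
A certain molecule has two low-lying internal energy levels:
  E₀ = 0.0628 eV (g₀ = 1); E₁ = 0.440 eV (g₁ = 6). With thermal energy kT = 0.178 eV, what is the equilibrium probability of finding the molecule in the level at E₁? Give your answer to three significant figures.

0.419

Eᵢ/kT = 0.35281, 2.4719.
Z = Σ gᵢe^(−Eᵢ/kT) = 1·e^(−0.35281) + 6·e^(−2.4719) = 0.70271 + 0.50655 = 1.2093.
P₁ = g₁ e^(−E₁/kT) / Z = 0.50655/1.2093 = 0.419.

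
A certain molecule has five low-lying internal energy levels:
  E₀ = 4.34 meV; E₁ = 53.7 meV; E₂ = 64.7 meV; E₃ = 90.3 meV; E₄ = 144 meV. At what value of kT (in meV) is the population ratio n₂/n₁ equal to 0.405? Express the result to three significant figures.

12.2 meV

n₂/n₁ = exp[−(E₂−E₁)/kT] = 0.405.
⇒ (E₂−E₁)/kT = ln(1/0.405) = ln(2.4691) = 0.90385.
kT = 11.0 meV / 0.90385 = 12.2 meV.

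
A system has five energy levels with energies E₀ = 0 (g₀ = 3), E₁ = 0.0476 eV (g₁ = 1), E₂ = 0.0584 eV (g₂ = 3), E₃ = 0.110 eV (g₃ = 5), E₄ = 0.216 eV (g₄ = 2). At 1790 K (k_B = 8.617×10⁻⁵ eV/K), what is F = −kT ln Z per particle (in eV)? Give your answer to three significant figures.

-0.334 eV

k_BT = 8.617×10⁻⁵ × 1790 K = 0.15424 eV.
Eᵢ/kT = 0, 0.30861, 0.37863, 0.71317, 1.4004.
Z = Σ gᵢe^(−Eᵢ/kT) = 3·e^(−0) + 1·e^(−0.30861) + 3·e^(−0.37863) + 5·e^(−0.71317) + 2·e^(−1.4004) = 3.0000 + 0.73447 + 2.0544 + 2.4504 + 0.49300 = 8.7323.
F = −kT ln Z = −0.15424 × ln(8.7323) = −0.15424 × 2.1670 = -0.334 eV.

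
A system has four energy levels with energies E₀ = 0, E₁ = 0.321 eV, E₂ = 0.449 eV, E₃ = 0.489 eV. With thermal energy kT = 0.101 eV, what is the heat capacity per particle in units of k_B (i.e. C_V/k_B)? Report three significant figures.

Eᵢ/kT = 0, 3.1782, 4.4455, 4.8416.
Z = Σ e^(−Eᵢ/kT) = e^(−0) + e^(−3.1782) + e^(−4.4455) + e^(−4.8416) = 1.0000 + 0.041661 + 0.011731 + 0.0078944 = 1.0613.
⟨E⟩ = 0.021201 eV, ⟨E²⟩ = 0.0080519 eV².
C_V/k_B = (⟨E²⟩ − ⟨E⟩²)/(kT)² = (0.0080519 − 0.00044948)/0.010201 = 0.745.

0.745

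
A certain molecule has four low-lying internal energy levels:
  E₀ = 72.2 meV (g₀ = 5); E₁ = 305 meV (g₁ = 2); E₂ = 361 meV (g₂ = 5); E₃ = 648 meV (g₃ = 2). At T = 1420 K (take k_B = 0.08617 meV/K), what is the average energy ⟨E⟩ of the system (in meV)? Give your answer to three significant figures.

110 meV

k_BT = 0.08617 × 1420 K = 122.36 meV.
Eᵢ/kT = 0.59006, 2.4926, 2.9503, 5.2958.
Z = Σ gᵢe^(−Eᵢ/kT) = 5·e^(−0.59006) + 2·e^(−2.4926) + 5·e^(−2.9503) + 2·e^(−5.2958) = 2.7715 + 0.16539 + 0.26162 + 0.010025 = 3.2085.
⟨E⟩ = Σ Eᵢ gᵢe^(−Eᵢ/kT) / Z = (72.2·2.7715 + 305·0.16539 + 361·0.26162 + 648·0.010025) / 3.2085 = 110 meV.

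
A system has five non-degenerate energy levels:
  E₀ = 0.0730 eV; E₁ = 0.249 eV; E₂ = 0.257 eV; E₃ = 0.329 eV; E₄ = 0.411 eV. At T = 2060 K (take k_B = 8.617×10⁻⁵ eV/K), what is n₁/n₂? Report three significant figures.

1.05

k_BT = 8.617×10⁻⁵ × 2060 K = 0.17751 eV.
n₁/n₂ = exp[−(E₁−E₂)/kT] = exp(−(-0.008 eV)/(0.17751 eV)) = exp(0.045068) = 1.05.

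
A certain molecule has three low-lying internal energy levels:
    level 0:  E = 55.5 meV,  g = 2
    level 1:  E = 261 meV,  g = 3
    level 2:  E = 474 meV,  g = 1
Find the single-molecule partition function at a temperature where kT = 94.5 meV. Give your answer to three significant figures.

Z = 1.31

Eᵢ/kT = 0.58730, 2.7619, 5.0159.
Z = Σ gᵢe^(−Eᵢ/kT) = 2·e^(−0.58730) + 3·e^(−2.7619) + 1·e^(−5.0159) = 1.1117 + 0.18951 + 0.0066317 = 1.3078.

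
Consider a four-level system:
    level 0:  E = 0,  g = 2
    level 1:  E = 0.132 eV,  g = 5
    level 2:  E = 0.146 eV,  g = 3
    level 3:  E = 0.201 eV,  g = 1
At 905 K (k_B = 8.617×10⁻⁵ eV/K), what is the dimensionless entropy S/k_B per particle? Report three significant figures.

2.00

k_BT = 8.617×10⁻⁵ × 905 K = 0.077984 eV.
Eᵢ/kT = 0, 1.6927, 1.8722, 2.5775.
Z = Σ gᵢe^(−Eᵢ/kT) = 2·e^(−0) + 5·e^(−1.6927) + 3·e^(−1.8722) + 1·e^(−2.5775) = 2.0000 + 0.92011 + 0.46135 + 0.075964 = 3.4574.
⟨E⟩ = Σ EᵢPᵢ = 0.059027 eV.
S/k_B = ln Z + ⟨E⟩/kT = ln(3.4574) + 0.059027/0.077984 = 1.2405 + 0.75691 = 2.00.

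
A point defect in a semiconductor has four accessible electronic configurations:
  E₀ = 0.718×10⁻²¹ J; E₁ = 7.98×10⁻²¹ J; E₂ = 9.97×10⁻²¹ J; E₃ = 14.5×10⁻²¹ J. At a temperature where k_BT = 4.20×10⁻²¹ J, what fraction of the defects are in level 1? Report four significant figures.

Eᵢ/kT = 0.170952, 1.90000, 2.37381, 3.45238.
Z = Σ e^(−Eᵢ/kT) = e^(−0.170952) + e^(−1.90000) + e^(−2.37381) + e^(−3.45238) = 0.842862 + 0.149569 + 0.0931252 + 0.0316702 = 1.11723.
P₁ = e^(−E₁/kT) / Z = 0.149569/1.11723 = 0.1339.

0.1339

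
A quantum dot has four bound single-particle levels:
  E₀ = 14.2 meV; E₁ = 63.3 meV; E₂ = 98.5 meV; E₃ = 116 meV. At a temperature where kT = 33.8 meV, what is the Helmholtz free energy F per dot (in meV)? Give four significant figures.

3.665 meV

Eᵢ/kT = 0.420118, 1.87278, 2.91420, 3.43195.
Z = Σ e^(−Eᵢ/kT) = e^(−0.420118) + e^(−1.87278) + e^(−2.91420) + e^(−3.43195) = 0.656969 + 0.153696 + 0.0542474 + 0.0323238 = 0.897236.
F = −kT ln Z = −33.8 × ln(0.897236) = −33.8 × -0.108436 = 3.665 meV.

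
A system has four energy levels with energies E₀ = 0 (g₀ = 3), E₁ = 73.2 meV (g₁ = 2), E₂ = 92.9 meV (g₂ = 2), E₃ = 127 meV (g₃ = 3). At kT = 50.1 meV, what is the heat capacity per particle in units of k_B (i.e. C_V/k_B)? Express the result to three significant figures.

0.681

Eᵢ/kT = 0, 1.4611, 1.8543, 2.5349.
Z = Σ gᵢe^(−Eᵢ/kT) = 3·e^(−0) + 2·e^(−1.4611) + 2·e^(−1.8543) + 3·e^(−2.5349) = 3.0000 + 0.46396 + 0.31312 + 0.23781 = 4.0149.
⟨E⟩ = 23.227 meV, ⟨E²⟩ = 2247.6 meV².
C_V/k_B = (⟨E²⟩ − ⟨E⟩²)/(kT)² = (2247.6 − 539.49)/2510.0 = 0.681.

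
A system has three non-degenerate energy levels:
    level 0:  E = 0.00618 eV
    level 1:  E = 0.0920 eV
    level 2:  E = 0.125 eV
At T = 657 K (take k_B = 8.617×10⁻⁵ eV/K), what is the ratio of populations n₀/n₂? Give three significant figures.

k_BT = 8.617×10⁻⁵ × 657 K = 0.056614 eV.
n₀/n₂ = exp[−(E₀−E₂)/kT] = exp(−(-0.11882 eV)/(0.056614 eV)) = exp(2.0988) = 8.16.

8.16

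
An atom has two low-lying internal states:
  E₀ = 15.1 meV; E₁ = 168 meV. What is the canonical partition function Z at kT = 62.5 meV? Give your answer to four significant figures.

Eᵢ/kT = 0.241600, 2.68800.
Z = Σ e^(−Eᵢ/kT) = e^(−0.241600) + e^(−2.68800) = 0.785370 + 0.0680168 = 0.853387.

Z = 0.8534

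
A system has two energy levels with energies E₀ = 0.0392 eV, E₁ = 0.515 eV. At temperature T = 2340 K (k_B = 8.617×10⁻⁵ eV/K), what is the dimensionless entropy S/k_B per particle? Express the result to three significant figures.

k_BT = 8.617×10⁻⁵ × 2340 K = 0.20164 eV.
Eᵢ/kT = 0.19441, 2.5541.
Z = Σ e^(−Eᵢ/kT) = e^(−0.19441) + e^(−2.5541) = 0.82332 + 0.077762 = 0.90108.
⟨E⟩ = Σ EᵢPᵢ = 0.080261 eV.
S/k_B = ln Z + ⟨E⟩/kT = ln(0.90108) + 0.080261/0.20164 = -0.10416 + 0.39804 = 0.294.

0.294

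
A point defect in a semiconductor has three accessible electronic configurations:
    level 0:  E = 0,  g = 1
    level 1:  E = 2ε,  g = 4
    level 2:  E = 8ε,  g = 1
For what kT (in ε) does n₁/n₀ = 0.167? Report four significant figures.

0.6297 ε

n₁/n₀ = (g₁/g₀) exp[−(E₁−E₀)/kT] = 0.167.
⇒ (E₁−E₀)/kT = ln((4/1)/0.167) = ln(23.9521) = 3.17606.
kT = 2ε / 3.17606 = 0.6297 ε.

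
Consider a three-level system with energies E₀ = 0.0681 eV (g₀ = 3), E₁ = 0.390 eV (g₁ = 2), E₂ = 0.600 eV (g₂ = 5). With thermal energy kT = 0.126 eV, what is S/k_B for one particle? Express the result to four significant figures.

Eᵢ/kT = 0.540476, 3.09524, 4.76190.
Z = Σ gᵢe^(−Eᵢ/kT) = 3·e^(−0.540476) + 2·e^(−3.09524) + 5·e^(−4.76190) = 1.74741 + 0.0905283 + 0.0427468 = 1.88069.
⟨E⟩ = Σ EᵢPᵢ = 0.0956844 eV.
S/k_B = ln Z + ⟨E⟩/kT = ln(1.88069) + 0.0956844/0.126 = 0.631639 + 0.759400 = 1.391.

1.391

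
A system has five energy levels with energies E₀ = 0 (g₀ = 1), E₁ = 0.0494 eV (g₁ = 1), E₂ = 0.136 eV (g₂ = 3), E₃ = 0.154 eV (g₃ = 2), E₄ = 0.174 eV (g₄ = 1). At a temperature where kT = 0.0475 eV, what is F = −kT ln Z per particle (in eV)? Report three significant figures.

Eᵢ/kT = 0, 1.0400, 2.8632, 3.2421, 3.6632.
Z = Σ gᵢe^(−Eᵢ/kT) = 1·e^(−0) + 1·e^(−1.0400) + 3·e^(−2.8632) + 2·e^(−3.2421) + 1·e^(−3.6632) = 1.0000 + 0.35345 + 0.17126 + 0.078163 + 0.025650 = 1.6285.
F = −kT ln Z = −0.0475 × ln(1.6285) = −0.0475 × 0.48766 = -0.0232 eV.

-0.0232 eV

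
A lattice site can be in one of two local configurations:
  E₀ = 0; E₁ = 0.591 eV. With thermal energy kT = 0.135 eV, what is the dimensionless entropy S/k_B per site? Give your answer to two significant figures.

Eᵢ/kT = 0, 4.378.
Z = Σ e^(−Eᵢ/kT) = e^(−0) + e^(−4.378) = 1.000 + 0.01255 = 1.013.
⟨E⟩ = Σ EᵢPᵢ = 0.007322 eV.
S/k_B = ln Z + ⟨E⟩/kT = ln(1.013) + 0.007322/0.135 = 0.01292 + 0.05424 = 0.067.

0.067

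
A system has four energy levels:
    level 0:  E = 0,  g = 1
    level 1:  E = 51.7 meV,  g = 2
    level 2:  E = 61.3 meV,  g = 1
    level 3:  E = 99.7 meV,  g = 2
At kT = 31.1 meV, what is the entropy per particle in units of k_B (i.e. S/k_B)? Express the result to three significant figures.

Eᵢ/kT = 0, 1.6624, 1.9711, 3.2058.
Z = Σ gᵢe^(−Eᵢ/kT) = 1·e^(−0) + 2·e^(−1.6624) + 1·e^(−1.9711) + 2·e^(−3.2058) = 1.0000 + 0.37937 + 0.13930 + 0.081053 = 1.5997.
⟨E⟩ = Σ EᵢPᵢ = 22.650 meV.
S/k_B = ln Z + ⟨E⟩/kT = ln(1.5997) + 22.650/31.1 = 0.46982 + 0.72830 = 1.20.

1.20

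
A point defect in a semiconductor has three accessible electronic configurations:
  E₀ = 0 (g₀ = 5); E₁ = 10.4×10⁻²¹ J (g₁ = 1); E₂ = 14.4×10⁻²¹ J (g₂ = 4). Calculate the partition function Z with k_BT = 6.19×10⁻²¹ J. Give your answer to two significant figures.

Z = 5.6

Eᵢ/kT = 0, 1.680, 2.326.
Z = Σ gᵢe^(−Eᵢ/kT) = 5·e^(−0) + 1·e^(−1.680) + 4·e^(−2.326) = 5.000 + 0.1864 + 0.3907 = 5.577.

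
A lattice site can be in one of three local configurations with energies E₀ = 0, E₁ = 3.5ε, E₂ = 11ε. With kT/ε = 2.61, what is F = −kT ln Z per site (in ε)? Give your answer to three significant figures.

Eᵢ/kT = 0, 1.3410, 4.2146.
Z = Σ e^(−Eᵢ/kT) = e^(−0) + e^(−1.3410) + e^(−4.2146) = 1.0000 + 0.26158 + 0.014778 = 1.2764.
F = −kT ln Z = −2.61 × ln(1.2764) = −2.61 × 0.24404 = -0.637 ε.

-0.637 ε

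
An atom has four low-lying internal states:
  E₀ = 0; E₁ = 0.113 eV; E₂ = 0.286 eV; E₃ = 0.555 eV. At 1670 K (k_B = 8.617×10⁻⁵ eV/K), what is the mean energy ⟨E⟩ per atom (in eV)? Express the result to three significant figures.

k_BT = 8.617×10⁻⁵ × 1670 K = 0.14390 eV.
Eᵢ/kT = 0, 0.78527, 1.9875, 3.8568.
Z = Σ e^(−Eᵢ/kT) = e^(−0) + e^(−0.78527) + e^(−1.9875) + e^(−3.8568) = 1.0000 + 0.45600 + 0.13704 + 0.021136 = 1.6142.
⟨E⟩ = Σ Eᵢ e^(−Eᵢ/kT) / Z = (0·1.0000 + 0.113·0.45600 + 0.286·0.13704 + 0.555·0.021136) / 1.6142 = 0.0635 eV.

0.0635 eV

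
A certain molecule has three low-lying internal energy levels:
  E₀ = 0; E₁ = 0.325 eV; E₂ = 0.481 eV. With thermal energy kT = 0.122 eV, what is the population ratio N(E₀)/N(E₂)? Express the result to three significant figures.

51.6

n₀/n₂ = exp[−(E₀−E₂)/kT] = exp(−(-0.481 eV)/(0.122 eV)) = exp(3.9426) = 51.6.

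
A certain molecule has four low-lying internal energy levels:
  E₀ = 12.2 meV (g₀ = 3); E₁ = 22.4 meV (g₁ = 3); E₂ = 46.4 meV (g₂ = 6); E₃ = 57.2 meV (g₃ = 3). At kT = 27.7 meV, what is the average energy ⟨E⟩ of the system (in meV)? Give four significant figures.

26.70 meV

Eᵢ/kT = 0.440433, 0.808664, 1.67509, 2.06498.
Z = Σ gᵢe^(−Eᵢ/kT) = 3·e^(−0.440433) + 3·e^(−0.808664) + 6·e^(−1.67509) + 3·e^(−2.06498) = 1.93127 + 1.33636 + 1.12375 + 0.380462 = 4.77184.
⟨E⟩ = Σ Eᵢ gᵢe^(−Eᵢ/kT) / Z = (12.2·1.93127 + 22.4·1.33636 + 46.4·1.12375 + 57.2·0.380462) / 4.77184 = 26.70 meV.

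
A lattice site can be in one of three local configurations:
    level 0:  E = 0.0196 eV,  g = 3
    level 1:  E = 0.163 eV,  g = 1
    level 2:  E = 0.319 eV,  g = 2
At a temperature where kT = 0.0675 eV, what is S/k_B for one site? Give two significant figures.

1.3

Eᵢ/kT = 0.2904, 2.415, 4.726.
Z = Σ gᵢe^(−Eᵢ/kT) = 3·e^(−0.2904) + 1·e^(−2.415) + 2·e^(−4.726) = 2.244 + 0.08937 + 0.01772 = 2.351.
⟨E⟩ = Σ EᵢPᵢ = 0.02731 eV.
S/k_B = ln Z + ⟨E⟩/kT = ln(2.351) + 0.02731/0.0675 = 0.8548 + 0.4046 = 1.3.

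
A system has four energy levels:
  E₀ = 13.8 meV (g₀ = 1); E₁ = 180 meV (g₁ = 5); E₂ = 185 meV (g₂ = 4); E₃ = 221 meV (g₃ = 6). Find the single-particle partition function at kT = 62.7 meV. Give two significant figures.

Z = 1.5

Eᵢ/kT = 0.2201, 2.871, 2.951, 3.525.
Z = Σ gᵢe^(−Eᵢ/kT) = 1·e^(−0.2201) + 5·e^(−2.871) + 4·e^(−2.951) + 6·e^(−3.525) = 0.8024 + 0.2832 + 0.2091 + 0.1767 = 1.471.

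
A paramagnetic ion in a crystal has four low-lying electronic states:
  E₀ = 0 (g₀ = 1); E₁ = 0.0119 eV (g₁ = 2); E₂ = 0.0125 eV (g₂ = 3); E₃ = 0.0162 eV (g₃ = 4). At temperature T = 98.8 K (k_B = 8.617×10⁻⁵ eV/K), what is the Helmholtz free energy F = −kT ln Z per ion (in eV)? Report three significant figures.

k_BT = 8.617×10⁻⁵ × 98.8 K = 0.0085136 eV.
Eᵢ/kT = 0, 1.3978, 1.4682, 1.9028.
Z = Σ gᵢe^(−Eᵢ/kT) = 1·e^(−0) + 2·e^(−1.3978) + 3·e^(−1.4682) + 4·e^(−1.9028) = 1.0000 + 0.49428 + 0.69102 + 0.59660 = 2.7819.
F = −kT ln Z = −0.0085136 × ln(2.7819) = −0.0085136 × 1.0231 = -0.00871 eV.

-0.00871 eV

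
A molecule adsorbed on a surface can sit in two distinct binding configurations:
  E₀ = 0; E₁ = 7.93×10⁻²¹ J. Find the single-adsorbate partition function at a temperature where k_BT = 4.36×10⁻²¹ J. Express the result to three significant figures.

Eᵢ/kT = 0, 1.8188.
Z = Σ e^(−Eᵢ/kT) = e^(−0) + e^(−1.8188) = 1.0000 + 0.16222 = 1.1622.

Z = 1.16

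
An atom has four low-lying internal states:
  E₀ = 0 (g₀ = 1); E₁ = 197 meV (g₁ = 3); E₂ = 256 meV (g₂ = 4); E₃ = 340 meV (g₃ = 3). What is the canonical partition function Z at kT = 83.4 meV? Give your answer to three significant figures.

Eᵢ/kT = 0, 2.3621, 3.0695, 4.0767.
Z = Σ gᵢe^(−Eᵢ/kT) = 1·e^(−0) + 3·e^(−2.3621) + 4·e^(−3.0695) + 3·e^(−4.0767) = 1.0000 + 0.28267 + 0.18578 + 0.050890 = 1.5193.

Z = 1.52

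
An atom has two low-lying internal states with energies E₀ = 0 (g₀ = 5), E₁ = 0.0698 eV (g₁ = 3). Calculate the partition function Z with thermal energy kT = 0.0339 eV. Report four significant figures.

Z = 5.383

Eᵢ/kT = 0, 2.05900.
Z = Σ gᵢe^(−Eᵢ/kT) = 5·e^(−0) + 3·e^(−2.05900) = 5.00000 + 0.382744 = 5.38274.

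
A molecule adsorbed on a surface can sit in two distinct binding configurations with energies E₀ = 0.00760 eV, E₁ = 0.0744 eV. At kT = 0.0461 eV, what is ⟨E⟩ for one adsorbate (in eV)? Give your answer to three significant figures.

0.0203 eV

Eᵢ/kT = 0.16486, 1.6139.
Z = Σ e^(−Eᵢ/kT) = e^(−0.16486) + e^(−1.6139) = 0.84801 + 0.19911 = 1.0471.
⟨E⟩ = Σ Eᵢ e^(−Eᵢ/kT) / Z = (0.00760·0.84801 + 0.0744·0.19911) / 1.0471 = 0.0203 eV.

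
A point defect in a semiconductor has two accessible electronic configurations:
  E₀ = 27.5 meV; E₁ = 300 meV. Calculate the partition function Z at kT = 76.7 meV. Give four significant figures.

Eᵢ/kT = 0.358540, 3.91134.
Z = Σ e^(−Eᵢ/kT) = e^(−0.358540) + e^(−3.91134) = 0.698696 + 0.0200137 = 0.718710.

Z = 0.7187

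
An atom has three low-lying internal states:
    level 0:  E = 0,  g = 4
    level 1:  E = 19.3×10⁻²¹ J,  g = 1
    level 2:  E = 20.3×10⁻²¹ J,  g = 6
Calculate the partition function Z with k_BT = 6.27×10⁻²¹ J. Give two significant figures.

Eᵢ/kT = 0, 3.078, 3.238.
Z = Σ gᵢe^(−Eᵢ/kT) = 4·e^(−0) + 1·e^(−3.078) + 6·e^(−3.238) = 4.000 + 0.04605 + 0.2355 = 4.282.

Z = 4.3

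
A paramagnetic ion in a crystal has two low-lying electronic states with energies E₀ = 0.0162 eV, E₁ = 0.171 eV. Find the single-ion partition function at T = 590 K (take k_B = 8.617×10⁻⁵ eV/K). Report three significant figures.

Z = 0.762

k_BT = 8.617×10⁻⁵ × 590 K = 0.050840 eV.
Eᵢ/kT = 0.31865, 3.3635.
Z = Σ e^(−Eᵢ/kT) = e^(−0.31865) + e^(−3.3635) = 0.72713 + 0.034614 = 0.76174.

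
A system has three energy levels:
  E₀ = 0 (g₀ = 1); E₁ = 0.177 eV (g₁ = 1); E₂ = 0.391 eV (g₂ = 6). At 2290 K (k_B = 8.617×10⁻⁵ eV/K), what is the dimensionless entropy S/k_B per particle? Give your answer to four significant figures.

1.701

k_BT = 8.617×10⁻⁵ × 2290 K = 0.197329 eV.
Eᵢ/kT = 0, 0.896979, 1.98146.
Z = Σ gᵢe^(−Eᵢ/kT) = 1·e^(−0) + 1·e^(−0.896979) + 6·e^(−1.98146) = 1.00000 + 0.407800 + 0.827207 = 2.23501.
⟨E⟩ = Σ EᵢPᵢ = 0.177010 eV.
S/k_B = ln Z + ⟨E⟩/kT = ln(2.23501) + 0.177010/0.197329 = 0.804246 + 0.897030 = 1.701.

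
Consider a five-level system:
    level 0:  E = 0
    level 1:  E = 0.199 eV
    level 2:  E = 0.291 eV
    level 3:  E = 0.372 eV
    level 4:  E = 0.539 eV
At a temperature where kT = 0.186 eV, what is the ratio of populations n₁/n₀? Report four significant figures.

0.3430

n₁/n₀ = exp[−(E₁−E₀)/kT] = exp(−(0.199 eV)/(0.186 eV)) = exp(-1.06989) = 0.3430.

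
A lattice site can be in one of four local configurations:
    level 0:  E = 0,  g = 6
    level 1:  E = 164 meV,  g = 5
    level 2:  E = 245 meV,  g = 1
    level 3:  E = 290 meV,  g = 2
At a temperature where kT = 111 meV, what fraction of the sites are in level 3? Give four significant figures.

Eᵢ/kT = 0, 1.47748, 2.20721, 2.61261.
Z = Σ gᵢe^(−Eᵢ/kT) = 6·e^(−0) + 5·e^(−1.47748) + 1·e^(−2.20721) + 2·e^(−2.61261) = 6.00000 + 1.14106 + 0.110007 + 0.146686 = 7.39775.
P₃ = g₃ e^(−E₃/kT) / Z = 0.146686/7.39775 = 0.01983.

0.01983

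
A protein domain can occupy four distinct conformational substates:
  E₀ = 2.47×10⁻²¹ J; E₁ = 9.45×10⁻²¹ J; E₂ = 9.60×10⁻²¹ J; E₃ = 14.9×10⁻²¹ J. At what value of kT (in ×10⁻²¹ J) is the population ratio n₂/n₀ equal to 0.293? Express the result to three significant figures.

5.81 ×10⁻²¹ J

n₂/n₀ = exp[−(E₂−E₀)/kT] = 0.293.
⇒ (E₂−E₀)/kT = ln(1/0.293) = ln(3.4130) = 1.2276.
kT = 7.13 ×10⁻²¹ J / 1.2276 = 5.81 ×10⁻²¹ J.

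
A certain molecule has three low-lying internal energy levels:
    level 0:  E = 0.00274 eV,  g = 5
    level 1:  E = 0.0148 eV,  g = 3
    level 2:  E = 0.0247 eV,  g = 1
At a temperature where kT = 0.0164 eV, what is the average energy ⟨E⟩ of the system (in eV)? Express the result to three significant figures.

0.00619 eV

Eᵢ/kT = 0.16707, 0.90244, 1.5061.
Z = Σ gᵢe^(−Eᵢ/kT) = 5·e^(−0.16707) + 3·e^(−0.90244) + 1·e^(−1.5061) = 4.2307 + 1.2167 + 0.22177 = 5.6692.
⟨E⟩ = Σ Eᵢ gᵢe^(−Eᵢ/kT) / Z = (0.00274·4.2307 + 0.0148·1.2167 + 0.0247·0.22177) / 5.6692 = 0.00619 eV.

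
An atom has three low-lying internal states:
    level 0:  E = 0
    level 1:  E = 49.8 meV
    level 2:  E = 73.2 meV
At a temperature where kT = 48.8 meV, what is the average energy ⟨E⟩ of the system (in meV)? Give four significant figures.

21.65 meV

Eᵢ/kT = 0, 1.02049, 1.50000.
Z = Σ e^(−Eᵢ/kT) = e^(−0) + e^(−1.02049) + e^(−1.50000) = 1.00000 + 0.360418 + 0.223130 = 1.58355.
⟨E⟩ = Σ Eᵢ e^(−Eᵢ/kT) / Z = (0·1.00000 + 49.8·0.360418 + 73.2·0.223130) / 1.58355 = 21.65 meV.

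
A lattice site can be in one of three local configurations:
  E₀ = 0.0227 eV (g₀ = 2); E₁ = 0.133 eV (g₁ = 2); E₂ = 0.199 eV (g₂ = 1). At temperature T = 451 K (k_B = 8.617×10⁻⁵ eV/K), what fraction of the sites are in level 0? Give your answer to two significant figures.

k_BT = 8.617×10⁻⁵ × 451 K = 0.03886 eV.
Eᵢ/kT = 0.5841, 3.423, 5.121.
Z = Σ gᵢe^(−Eᵢ/kT) = 2·e^(−0.5841) + 2·e^(−3.423) + 1·e^(−5.121) = 1.115 + 0.06523 + 0.005970 = 1.186.
P₀ = g₀ e^(−E₀/kT) / Z = 1.115/1.186 = 0.94.

0.94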